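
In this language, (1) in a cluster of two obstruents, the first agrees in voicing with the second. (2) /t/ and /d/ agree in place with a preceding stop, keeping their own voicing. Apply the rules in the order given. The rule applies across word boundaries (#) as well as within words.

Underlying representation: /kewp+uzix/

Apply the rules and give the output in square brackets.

Rule 1: no segment meets the rule's conditions; no change.
After rule 1: kewp+uzix
Rule 2: no segment meets the rule's conditions; no change.

[kewp+uzix]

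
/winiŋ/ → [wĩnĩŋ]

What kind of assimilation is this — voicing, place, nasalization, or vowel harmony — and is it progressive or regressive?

/i/→[ĩ] /i/→[ĩ].
Each target copies a feature from the following segment, so the direction is regressive.

nasalization, regressive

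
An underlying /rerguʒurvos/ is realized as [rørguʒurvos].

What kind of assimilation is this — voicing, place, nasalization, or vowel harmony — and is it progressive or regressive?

vowel harmony, regressive

/e/→[ø].
Vowels agree with the last vowel, so the harmony is regressive.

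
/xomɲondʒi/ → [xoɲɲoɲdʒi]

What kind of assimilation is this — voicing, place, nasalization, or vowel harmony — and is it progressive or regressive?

/m/→[ɲ] /n/→[ɲ].
Each target copies a feature from the following segment, so the direction is regressive.

place assimilation, regressive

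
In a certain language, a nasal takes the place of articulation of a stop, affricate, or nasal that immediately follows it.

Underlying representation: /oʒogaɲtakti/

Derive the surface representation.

/ɲ/ before /t/ (alveolar) → [n]

[oʒogantakti]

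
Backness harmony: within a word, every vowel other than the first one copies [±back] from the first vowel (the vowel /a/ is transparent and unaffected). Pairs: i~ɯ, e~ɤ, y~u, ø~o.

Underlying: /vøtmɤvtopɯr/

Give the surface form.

/ɤ/ harmonizes with /ø/ ([-back]) → [e]
/o/ harmonizes with /ø/ ([-back]) → [ø]
/ɯ/ harmonizes with /ø/ ([-back]) → [i]

[vøtmevtøpir]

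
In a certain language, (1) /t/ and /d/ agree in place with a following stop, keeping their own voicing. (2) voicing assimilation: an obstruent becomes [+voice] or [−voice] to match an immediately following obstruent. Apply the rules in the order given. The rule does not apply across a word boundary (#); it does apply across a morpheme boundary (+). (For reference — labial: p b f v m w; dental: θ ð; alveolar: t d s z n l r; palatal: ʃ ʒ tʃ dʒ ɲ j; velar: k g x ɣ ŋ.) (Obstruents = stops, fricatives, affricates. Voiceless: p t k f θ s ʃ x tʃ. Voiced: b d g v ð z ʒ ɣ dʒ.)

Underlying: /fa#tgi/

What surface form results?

[fa#ggi]

Rule 1: /t/ before /g/ (velar) → [k]
After rule 1: fa#kgi
Rule 2: /k/ before /g/ (voiced) → [g]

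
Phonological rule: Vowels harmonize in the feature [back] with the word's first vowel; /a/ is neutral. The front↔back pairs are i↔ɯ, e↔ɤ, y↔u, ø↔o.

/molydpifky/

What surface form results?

[moludpɯfku]

/y/ harmonizes with /o/ ([+back]) → [u]
/i/ harmonizes with /o/ ([+back]) → [ɯ]
/y/ harmonizes with /o/ ([+back]) → [u]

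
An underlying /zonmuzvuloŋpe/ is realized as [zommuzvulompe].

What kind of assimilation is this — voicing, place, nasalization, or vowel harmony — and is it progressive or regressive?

place assimilation, regressive

/n/→[m] /ŋ/→[m].
Each target copies a feature from the following segment, so the direction is regressive.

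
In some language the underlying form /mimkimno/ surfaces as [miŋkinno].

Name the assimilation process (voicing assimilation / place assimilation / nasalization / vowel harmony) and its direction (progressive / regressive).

/m/→[ŋ] /m/→[n].
Each target copies a feature from the following segment, so the direction is regressive.

place assimilation, regressive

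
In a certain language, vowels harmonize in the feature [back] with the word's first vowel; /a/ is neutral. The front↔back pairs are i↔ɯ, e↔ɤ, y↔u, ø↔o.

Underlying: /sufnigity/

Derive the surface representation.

[sufnɯgɯtu]

/i/ harmonizes with /u/ ([+back]) → [ɯ]
/i/ harmonizes with /u/ ([+back]) → [ɯ]
/y/ harmonizes with /u/ ([+back]) → [u]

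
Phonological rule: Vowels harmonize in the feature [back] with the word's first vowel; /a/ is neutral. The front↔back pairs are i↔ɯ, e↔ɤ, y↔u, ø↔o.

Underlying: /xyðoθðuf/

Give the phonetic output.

[xyðøθðyf]

/o/ harmonizes with /y/ ([-back]) → [ø]
/u/ harmonizes with /y/ ([-back]) → [y]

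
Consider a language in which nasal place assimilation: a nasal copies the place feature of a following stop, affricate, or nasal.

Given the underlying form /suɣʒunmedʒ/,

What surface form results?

/n/ before /m/ (labial) → [m]

[suɣʒummedʒ]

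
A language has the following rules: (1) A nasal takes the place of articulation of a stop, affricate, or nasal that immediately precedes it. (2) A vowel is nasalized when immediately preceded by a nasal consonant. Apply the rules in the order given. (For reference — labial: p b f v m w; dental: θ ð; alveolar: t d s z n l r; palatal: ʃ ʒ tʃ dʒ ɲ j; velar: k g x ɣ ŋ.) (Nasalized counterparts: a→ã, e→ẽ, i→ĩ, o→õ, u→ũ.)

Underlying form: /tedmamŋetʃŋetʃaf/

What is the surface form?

[tednãmmẽtʃɲẽtʃaf]

Rule 1: /m/ after /d/ (alveolar) → [n]
Rule 1: /ŋ/ after /m/ (labial) → [m]
Rule 1: /ŋ/ after /tʃ/ (palatal) → [ɲ]
After rule 1: tednammetʃɲetʃaf
Rule 2: /a/ after nasal /n/ → [ã]
Rule 2: /e/ after nasal /m/ → [ẽ]
Rule 2: /e/ after nasal /ɲ/ → [ẽ]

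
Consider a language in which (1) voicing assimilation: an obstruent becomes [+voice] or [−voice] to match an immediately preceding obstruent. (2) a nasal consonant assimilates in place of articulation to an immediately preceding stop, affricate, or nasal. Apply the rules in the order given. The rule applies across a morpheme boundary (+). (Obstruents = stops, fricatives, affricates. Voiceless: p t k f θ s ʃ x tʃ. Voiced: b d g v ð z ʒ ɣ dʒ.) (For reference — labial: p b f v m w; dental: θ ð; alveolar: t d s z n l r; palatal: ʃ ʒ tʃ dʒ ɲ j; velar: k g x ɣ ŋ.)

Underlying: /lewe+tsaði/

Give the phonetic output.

[lewe+tsaði]

Rule 1: no segment meets the rule's conditions; no change.
After rule 1: lewe+tsaði
Rule 2: no segment meets the rule's conditions; no change.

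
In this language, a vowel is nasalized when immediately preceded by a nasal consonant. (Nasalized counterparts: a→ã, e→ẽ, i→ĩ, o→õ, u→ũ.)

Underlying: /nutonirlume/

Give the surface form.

[nũtonĩrlumẽ]

/u/ after nasal /n/ → [ũ]
/i/ after nasal /n/ → [ĩ]
/e/ after nasal /m/ → [ẽ]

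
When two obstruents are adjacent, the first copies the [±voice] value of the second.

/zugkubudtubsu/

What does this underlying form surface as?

/g/ before /k/ (voiceless) → [k]
/d/ before /t/ (voiceless) → [t]
/b/ before /s/ (voiceless) → [p]

[zukkubuttupsu]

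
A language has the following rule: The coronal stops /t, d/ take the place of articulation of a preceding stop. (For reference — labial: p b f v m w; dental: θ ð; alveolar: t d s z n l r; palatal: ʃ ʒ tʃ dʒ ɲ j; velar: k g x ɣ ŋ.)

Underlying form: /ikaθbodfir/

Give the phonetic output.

no segment meets the rule's conditions; no change.

[ikaθbodfir]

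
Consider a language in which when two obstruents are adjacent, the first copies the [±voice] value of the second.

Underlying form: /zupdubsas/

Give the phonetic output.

/p/ before /d/ (voiced) → [b]
/b/ before /s/ (voiceless) → [p]

[zubdupsas]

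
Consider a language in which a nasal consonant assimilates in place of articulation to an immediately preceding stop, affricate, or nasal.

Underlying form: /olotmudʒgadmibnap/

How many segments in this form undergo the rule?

3

/m/ after /t/ (alveolar) → [n]
/m/ after /d/ (alveolar) → [n]
/n/ after /b/ (labial) → [m]
3 segments change.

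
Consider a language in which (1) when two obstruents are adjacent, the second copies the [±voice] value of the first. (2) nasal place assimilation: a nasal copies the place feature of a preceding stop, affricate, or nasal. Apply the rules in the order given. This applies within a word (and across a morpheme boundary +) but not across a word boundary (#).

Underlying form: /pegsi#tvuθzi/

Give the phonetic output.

[pegzi#tfuθsi]

Rule 1: /s/ after /g/ (voiced) → [z]
Rule 1: /v/ after /t/ (voiceless) → [f]
Rule 1: /z/ after /θ/ (voiceless) → [s]
After rule 1: pegzi#tfuθsi
Rule 2: no segment meets the rule's conditions; no change.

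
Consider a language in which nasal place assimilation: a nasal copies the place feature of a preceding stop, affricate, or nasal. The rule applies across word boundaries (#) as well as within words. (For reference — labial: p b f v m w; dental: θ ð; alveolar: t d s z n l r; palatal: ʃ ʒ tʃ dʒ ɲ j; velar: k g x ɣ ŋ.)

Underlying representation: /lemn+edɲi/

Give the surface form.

[lemm+edni]

/n/ after /m/ (labial) → [m]
/ɲ/ after /d/ (alveolar) → [n]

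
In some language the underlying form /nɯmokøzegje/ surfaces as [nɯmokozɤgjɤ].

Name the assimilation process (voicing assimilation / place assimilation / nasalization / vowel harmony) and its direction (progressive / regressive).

/ø/→[o] /e/→[ɤ] /e/→[ɤ].
Vowels agree with the first vowel, so the harmony is progressive.

vowel harmony, progressive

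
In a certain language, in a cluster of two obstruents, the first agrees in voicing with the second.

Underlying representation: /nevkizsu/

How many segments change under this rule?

/v/ before /k/ (voiceless) → [f]
/z/ before /s/ (voiceless) → [s]
2 segments change.

2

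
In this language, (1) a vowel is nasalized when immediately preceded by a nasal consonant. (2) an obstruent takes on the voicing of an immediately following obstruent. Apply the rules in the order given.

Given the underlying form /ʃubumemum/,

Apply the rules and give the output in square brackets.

[ʃubumẽmũm]

Rule 1: /e/ after nasal /m/ → [ẽ]
Rule 1: /u/ after nasal /m/ → [ũ]
After rule 1: ʃubumẽmũm
Rule 2: no segment meets the rule's conditions; no change.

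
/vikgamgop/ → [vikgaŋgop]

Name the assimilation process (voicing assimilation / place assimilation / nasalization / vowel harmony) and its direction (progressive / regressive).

/m/→[ŋ].
Each target copies a feature from the following segment, so the direction is regressive.

place assimilation, regressive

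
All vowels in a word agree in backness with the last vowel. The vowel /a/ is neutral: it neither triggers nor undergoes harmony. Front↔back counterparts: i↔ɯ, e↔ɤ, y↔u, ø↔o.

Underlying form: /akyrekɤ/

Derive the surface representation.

[akurɤkɤ]

/y/ harmonizes with /ɤ/ ([+back]) → [u]
/e/ harmonizes with /ɤ/ ([+back]) → [ɤ]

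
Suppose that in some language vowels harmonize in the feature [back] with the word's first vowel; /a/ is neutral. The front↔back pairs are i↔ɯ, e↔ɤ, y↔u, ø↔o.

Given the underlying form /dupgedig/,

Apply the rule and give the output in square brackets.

[dupgɤdɯg]

/e/ harmonizes with /u/ ([+back]) → [ɤ]
/i/ harmonizes with /u/ ([+back]) → [ɯ]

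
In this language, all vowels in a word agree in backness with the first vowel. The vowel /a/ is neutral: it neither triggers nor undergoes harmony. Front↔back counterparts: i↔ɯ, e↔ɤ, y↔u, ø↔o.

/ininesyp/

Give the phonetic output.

no segment meets the rule's conditions; no change.

[ininesyp]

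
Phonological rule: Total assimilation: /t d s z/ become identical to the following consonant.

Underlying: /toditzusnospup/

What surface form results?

/t/ before /z/ → [z] (total assimilation)
/s/ before /n/ → [n] (total assimilation)
/s/ before /p/ → [p] (total assimilation)

[todizzunnoppup]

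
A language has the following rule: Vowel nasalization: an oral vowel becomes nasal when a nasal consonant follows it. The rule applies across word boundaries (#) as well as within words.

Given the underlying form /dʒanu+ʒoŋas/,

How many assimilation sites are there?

/a/ before nasal /n/ → [ã]
/o/ before nasal /ŋ/ → [õ]
2 segments change.

2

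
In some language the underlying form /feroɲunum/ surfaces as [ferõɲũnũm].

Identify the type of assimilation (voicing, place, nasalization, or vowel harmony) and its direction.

nasalization, regressive

/o/→[õ] /u/→[ũ] /u/→[ũ].
Each target copies a feature from the following segment, so the direction is regressive.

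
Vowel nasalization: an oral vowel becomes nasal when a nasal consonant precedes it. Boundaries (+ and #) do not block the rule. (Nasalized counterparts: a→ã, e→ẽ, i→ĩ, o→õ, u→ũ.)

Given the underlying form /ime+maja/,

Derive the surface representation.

/e/ after nasal /m/ → [ẽ]
/a/ after nasal /m/ → [ã]

[imẽ+mãja]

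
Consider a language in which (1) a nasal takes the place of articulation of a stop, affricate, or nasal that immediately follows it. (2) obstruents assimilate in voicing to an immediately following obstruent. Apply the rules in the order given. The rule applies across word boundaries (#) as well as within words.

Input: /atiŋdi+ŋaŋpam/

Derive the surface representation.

[atindi+ŋampam]

Rule 1: /ŋ/ before /d/ (alveolar) → [n]
Rule 1: /ŋ/ before /p/ (labial) → [m]
After rule 1: atindi+ŋampam
Rule 2: no segment meets the rule's conditions; no change.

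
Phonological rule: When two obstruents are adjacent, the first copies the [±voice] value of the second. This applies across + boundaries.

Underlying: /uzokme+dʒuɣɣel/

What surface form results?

no segment meets the rule's conditions; no change.

[uzokme+dʒuɣɣel]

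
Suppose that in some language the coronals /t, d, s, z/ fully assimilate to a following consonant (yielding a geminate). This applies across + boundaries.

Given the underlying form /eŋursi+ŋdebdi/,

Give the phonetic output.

no segment meets the rule's conditions; no change.

[eŋursi+ŋdebdi]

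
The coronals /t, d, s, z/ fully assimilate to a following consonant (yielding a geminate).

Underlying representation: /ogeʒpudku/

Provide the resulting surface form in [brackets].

[ogeʒpukku]

/d/ before /k/ → [k] (total assimilation)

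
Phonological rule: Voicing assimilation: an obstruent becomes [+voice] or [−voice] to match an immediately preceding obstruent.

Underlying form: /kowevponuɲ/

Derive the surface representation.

/p/ after /v/ (voiced) → [b]

[kowevbonuɲ]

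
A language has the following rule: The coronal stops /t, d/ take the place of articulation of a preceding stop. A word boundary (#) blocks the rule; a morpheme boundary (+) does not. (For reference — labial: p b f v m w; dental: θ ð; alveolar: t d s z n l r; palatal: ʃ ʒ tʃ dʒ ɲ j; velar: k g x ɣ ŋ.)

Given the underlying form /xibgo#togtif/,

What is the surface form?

/t/ after /g/ (velar) → [k]

[xibgo#togkif]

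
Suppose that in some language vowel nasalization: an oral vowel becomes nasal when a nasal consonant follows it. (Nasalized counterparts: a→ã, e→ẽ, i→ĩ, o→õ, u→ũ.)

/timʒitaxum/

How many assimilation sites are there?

/i/ before nasal /m/ → [ĩ]
/u/ before nasal /m/ → [ũ]
2 segments change.

2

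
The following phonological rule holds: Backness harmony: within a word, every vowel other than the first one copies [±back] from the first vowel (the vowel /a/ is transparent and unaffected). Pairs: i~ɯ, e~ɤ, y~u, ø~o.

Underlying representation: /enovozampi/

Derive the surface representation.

/o/ harmonizes with /e/ ([-back]) → [ø]
/o/ harmonizes with /e/ ([-back]) → [ø]

[enøvøzampi]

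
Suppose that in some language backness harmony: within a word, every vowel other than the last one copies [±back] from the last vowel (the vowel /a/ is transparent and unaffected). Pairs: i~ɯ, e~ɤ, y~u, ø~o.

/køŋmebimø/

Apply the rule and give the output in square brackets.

no segment meets the rule's conditions; no change.

[køŋmebimø]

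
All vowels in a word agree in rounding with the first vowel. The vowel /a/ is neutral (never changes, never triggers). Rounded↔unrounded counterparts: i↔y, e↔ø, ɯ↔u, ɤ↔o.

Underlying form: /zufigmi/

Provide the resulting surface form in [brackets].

/i/ harmonizes with /u/ ([+round]) → [y]
/i/ harmonizes with /u/ ([+round]) → [y]

[zufygmy]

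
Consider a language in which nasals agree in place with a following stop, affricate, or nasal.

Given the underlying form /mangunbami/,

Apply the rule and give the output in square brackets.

/n/ before /g/ (velar) → [ŋ]
/n/ before /b/ (labial) → [m]

[maŋgumbami]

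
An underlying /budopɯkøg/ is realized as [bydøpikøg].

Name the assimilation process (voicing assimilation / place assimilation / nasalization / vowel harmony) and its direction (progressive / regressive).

vowel harmony, regressive

/u/→[y] /o/→[ø] /ɯ/→[i].
Vowels agree with the last vowel, so the harmony is regressive.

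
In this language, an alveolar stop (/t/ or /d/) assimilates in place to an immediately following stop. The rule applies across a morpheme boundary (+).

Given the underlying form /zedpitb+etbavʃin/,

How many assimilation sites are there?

/d/ before /p/ (labial) → [b]
/t/ before /b/ (labial) → [p]
/t/ before /b/ (labial) → [p]
3 segments change.

3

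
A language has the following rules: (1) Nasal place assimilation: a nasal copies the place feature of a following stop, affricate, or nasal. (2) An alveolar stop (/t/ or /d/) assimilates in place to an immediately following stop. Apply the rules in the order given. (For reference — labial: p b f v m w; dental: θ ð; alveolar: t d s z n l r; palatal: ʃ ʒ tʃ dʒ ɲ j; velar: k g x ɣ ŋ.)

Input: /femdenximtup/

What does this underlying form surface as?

[fendenxintup]

Rule 1: /m/ before /d/ (alveolar) → [n]
Rule 1: /m/ before /t/ (alveolar) → [n]
After rule 1: fendenxintup
Rule 2: no segment meets the rule's conditions; no change.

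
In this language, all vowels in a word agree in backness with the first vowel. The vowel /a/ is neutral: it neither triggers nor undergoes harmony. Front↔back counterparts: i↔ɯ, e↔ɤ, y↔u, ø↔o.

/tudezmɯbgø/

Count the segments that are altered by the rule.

2

/e/ harmonizes with /u/ ([+back]) → [ɤ]
/ø/ harmonizes with /u/ ([+back]) → [o]
2 segments change.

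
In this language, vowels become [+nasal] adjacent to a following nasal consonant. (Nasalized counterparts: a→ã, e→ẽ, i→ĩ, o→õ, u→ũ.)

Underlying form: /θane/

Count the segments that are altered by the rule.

/a/ before nasal /n/ → [ã]
1 segment changes.

1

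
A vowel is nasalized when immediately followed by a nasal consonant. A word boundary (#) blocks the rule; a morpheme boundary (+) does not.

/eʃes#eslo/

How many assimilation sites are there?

0

No segment meets the rule's conditions.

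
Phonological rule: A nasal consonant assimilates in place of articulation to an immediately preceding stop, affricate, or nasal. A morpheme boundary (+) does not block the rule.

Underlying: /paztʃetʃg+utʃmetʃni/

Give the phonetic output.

[paztʃetʃg+utʃɲetʃɲi]

/m/ after /tʃ/ (palatal) → [ɲ]
/n/ after /tʃ/ (palatal) → [ɲ]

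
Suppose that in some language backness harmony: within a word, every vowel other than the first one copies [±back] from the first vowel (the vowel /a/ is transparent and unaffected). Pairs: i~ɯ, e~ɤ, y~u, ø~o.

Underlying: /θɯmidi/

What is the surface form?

[θɯmɯdɯ]

/i/ harmonizes with /ɯ/ ([+back]) → [ɯ]
/i/ harmonizes with /ɯ/ ([+back]) → [ɯ]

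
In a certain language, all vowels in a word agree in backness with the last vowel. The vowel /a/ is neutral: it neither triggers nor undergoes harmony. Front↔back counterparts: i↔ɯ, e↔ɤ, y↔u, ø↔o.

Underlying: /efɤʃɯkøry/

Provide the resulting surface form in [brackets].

[efeʃikøry]

/ɤ/ harmonizes with /y/ ([-back]) → [e]
/ɯ/ harmonizes with /y/ ([-back]) → [i]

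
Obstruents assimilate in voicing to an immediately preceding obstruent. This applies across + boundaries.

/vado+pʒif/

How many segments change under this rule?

/ʒ/ after /p/ (voiceless) → [ʃ]
1 segment changes.

1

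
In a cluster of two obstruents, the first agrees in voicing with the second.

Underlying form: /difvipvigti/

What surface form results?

/f/ before /v/ (voiced) → [v]
/p/ before /v/ (voiced) → [b]
/g/ before /t/ (voiceless) → [k]

[divvibvikti]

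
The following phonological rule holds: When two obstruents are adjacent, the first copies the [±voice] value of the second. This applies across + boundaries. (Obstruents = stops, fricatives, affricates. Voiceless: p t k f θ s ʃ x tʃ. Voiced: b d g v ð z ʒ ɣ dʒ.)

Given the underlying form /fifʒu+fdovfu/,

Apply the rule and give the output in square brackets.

/f/ before /ʒ/ (voiced) → [v]
/f/ before /d/ (voiced) → [v]
/v/ before /f/ (voiceless) → [f]

[fivʒu+vdoffu]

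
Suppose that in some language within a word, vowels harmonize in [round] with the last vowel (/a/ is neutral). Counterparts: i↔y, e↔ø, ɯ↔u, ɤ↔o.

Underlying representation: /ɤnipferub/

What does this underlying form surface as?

[onypførub]

/ɤ/ harmonizes with /u/ ([+round]) → [o]
/i/ harmonizes with /u/ ([+round]) → [y]
/e/ harmonizes with /u/ ([+round]) → [ø]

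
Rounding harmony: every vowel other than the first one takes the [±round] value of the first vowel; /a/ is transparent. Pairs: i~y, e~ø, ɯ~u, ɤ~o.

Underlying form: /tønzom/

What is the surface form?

no segment meets the rule's conditions; no change.

[tønzom]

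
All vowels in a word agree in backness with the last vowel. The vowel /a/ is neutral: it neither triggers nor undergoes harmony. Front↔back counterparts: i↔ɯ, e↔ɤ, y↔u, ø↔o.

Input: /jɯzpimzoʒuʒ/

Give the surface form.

[jɯzpɯmzoʒuʒ]

/i/ harmonizes with /u/ ([+back]) → [ɯ]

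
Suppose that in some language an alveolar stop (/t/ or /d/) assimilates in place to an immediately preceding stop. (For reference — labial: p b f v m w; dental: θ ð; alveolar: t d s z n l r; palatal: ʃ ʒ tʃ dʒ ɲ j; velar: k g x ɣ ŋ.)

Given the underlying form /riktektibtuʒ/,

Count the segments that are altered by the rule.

/t/ after /k/ (velar) → [k]
/t/ after /k/ (velar) → [k]
/t/ after /b/ (labial) → [p]
3 segments change.

3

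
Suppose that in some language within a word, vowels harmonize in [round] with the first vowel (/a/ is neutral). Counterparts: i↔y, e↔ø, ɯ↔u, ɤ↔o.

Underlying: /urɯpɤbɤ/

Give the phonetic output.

/ɯ/ harmonizes with /u/ ([+round]) → [u]
/ɤ/ harmonizes with /u/ ([+round]) → [o]
/ɤ/ harmonizes with /u/ ([+round]) → [o]

[urupobo]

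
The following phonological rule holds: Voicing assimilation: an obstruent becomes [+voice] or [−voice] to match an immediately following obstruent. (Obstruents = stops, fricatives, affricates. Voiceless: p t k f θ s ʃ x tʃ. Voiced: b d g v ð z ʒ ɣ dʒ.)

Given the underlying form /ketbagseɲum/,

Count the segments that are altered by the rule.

2

/t/ before /b/ (voiced) → [d]
/g/ before /s/ (voiceless) → [k]
2 segments change.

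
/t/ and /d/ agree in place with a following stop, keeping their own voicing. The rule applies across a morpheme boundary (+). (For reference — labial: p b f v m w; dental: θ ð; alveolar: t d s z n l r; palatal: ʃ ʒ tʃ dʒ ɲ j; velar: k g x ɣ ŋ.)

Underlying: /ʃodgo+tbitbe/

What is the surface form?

[ʃoggo+pbipbe]

/d/ before /g/ (velar) → [g]
/t/ before /b/ (labial) → [p]
/t/ before /b/ (labial) → [p]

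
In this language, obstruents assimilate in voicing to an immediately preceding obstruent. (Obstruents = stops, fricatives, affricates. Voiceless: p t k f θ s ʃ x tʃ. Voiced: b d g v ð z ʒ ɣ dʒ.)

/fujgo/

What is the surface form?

[fujgo]

no segment meets the rule's conditions; no change.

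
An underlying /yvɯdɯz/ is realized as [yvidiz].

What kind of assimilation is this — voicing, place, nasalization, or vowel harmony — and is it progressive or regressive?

/ɯ/→[i] /ɯ/→[i].
Vowels agree with the first vowel, so the harmony is progressive.

vowel harmony, progressive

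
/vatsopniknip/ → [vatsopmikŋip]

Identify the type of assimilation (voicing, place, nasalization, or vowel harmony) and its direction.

/n/→[m] /n/→[ŋ].
Each target copies a feature from the preceding segment, so the direction is progressive.

place assimilation, progressive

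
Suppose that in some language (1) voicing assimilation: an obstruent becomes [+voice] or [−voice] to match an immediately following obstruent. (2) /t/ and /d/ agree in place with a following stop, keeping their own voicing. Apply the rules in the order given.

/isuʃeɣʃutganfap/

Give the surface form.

Rule 1: /ɣ/ before /ʃ/ (voiceless) → [x]
Rule 1: /t/ before /g/ (voiced) → [d]
After rule 1: isuʃexʃudganfap
Rule 2: /d/ before /g/ (velar) → [g]

[isuʃexʃugganfap]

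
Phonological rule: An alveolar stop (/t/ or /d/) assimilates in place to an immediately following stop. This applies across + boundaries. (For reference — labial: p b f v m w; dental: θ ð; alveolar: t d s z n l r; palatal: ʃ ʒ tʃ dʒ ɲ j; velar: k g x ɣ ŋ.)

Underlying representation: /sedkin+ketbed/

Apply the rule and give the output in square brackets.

[segkin+kepbed]

/d/ before /k/ (velar) → [g]
/t/ before /b/ (labial) → [p]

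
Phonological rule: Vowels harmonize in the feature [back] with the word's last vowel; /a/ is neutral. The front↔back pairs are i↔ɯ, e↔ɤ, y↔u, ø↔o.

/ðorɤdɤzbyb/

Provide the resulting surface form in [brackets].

[ðøredezbyb]

/o/ harmonizes with /y/ ([-back]) → [ø]
/ɤ/ harmonizes with /y/ ([-back]) → [e]
/ɤ/ harmonizes with /y/ ([-back]) → [e]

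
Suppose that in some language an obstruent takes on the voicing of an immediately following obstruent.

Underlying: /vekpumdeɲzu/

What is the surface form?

[vekpumdeɲzu]

no segment meets the rule's conditions; no change.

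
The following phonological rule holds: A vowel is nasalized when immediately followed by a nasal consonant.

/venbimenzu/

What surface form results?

[vẽnbĩmẽnzu]

/e/ before nasal /n/ → [ẽ]
/i/ before nasal /m/ → [ĩ]
/e/ before nasal /n/ → [ẽ]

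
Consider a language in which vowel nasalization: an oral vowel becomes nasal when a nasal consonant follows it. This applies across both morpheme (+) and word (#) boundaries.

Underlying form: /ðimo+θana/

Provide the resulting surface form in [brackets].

[ðĩmo+θãna]

/i/ before nasal /m/ → [ĩ]
/a/ before nasal /n/ → [ã]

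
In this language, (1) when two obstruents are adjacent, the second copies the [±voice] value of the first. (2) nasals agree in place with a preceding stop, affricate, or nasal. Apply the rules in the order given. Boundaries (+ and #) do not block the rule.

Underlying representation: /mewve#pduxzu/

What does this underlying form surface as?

Rule 1: /d/ after /p/ (voiceless) → [t]
Rule 1: /z/ after /x/ (voiceless) → [s]
After rule 1: mewve#ptuxsu
Rule 2: no segment meets the rule's conditions; no change.

[mewve#ptuxsu]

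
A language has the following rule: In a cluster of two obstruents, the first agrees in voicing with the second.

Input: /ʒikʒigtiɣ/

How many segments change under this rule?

/k/ before /ʒ/ (voiced) → [g]
/g/ before /t/ (voiceless) → [k]
2 segments change.

2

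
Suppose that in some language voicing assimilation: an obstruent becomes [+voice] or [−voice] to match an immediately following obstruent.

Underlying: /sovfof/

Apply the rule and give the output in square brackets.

/v/ before /f/ (voiceless) → [f]

[soffof]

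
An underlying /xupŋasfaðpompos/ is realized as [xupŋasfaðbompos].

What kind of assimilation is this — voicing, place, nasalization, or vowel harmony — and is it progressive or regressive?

/p/→[b].
Each target copies a feature from the preceding segment, so the direction is progressive.

voicing assimilation, progressive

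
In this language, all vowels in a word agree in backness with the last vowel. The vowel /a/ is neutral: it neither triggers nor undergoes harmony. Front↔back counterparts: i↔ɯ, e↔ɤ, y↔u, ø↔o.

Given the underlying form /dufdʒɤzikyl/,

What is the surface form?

[dyfdʒezikyl]

/u/ harmonizes with /y/ ([-back]) → [y]
/ɤ/ harmonizes with /y/ ([-back]) → [e]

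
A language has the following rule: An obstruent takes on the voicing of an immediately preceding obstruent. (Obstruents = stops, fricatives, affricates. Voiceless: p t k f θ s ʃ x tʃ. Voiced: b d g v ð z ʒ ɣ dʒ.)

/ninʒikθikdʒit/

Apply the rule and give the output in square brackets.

/dʒ/ after /k/ (voiceless) → [tʃ]

[ninʒikθiktʃit]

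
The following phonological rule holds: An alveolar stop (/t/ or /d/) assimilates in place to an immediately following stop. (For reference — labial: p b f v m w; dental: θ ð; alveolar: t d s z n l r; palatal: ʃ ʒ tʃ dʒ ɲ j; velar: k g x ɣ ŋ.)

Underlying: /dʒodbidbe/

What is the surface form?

/d/ before /b/ (labial) → [b]
/d/ before /b/ (labial) → [b]

[dʒobbibbe]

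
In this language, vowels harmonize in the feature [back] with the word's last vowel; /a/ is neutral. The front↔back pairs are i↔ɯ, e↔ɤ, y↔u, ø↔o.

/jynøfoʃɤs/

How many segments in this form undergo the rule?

2

/y/ harmonizes with /ɤ/ ([+back]) → [u]
/ø/ harmonizes with /ɤ/ ([+back]) → [o]
2 segments change.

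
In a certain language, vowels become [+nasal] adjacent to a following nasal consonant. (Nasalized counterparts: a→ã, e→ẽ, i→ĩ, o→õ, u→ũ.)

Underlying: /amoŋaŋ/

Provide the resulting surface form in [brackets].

[ãmõŋãŋ]

/a/ before nasal /m/ → [ã]
/o/ before nasal /ŋ/ → [õ]
/a/ before nasal /ŋ/ → [ã]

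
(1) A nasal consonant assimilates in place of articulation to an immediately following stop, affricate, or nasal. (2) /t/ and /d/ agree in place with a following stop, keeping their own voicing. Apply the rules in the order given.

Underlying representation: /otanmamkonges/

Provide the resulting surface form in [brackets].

[otammaŋkoŋges]

Rule 1: /n/ before /m/ (labial) → [m]
Rule 1: /m/ before /k/ (velar) → [ŋ]
Rule 1: /n/ before /g/ (velar) → [ŋ]
After rule 1: otammaŋkoŋges
Rule 2: no segment meets the rule's conditions; no change.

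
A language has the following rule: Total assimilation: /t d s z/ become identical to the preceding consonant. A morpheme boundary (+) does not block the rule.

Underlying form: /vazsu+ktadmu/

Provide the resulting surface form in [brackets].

/s/ after /z/ → [z] (total assimilation)
/t/ after /k/ → [k] (total assimilation)

[vazzu+kkadmu]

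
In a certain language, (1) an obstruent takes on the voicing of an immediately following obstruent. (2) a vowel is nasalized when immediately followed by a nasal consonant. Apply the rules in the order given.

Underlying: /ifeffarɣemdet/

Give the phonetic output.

[ifeffarɣẽmdet]

Rule 1: no segment meets the rule's conditions; no change.
After rule 1: ifeffarɣemdet
Rule 2: /e/ before nasal /m/ → [ẽ]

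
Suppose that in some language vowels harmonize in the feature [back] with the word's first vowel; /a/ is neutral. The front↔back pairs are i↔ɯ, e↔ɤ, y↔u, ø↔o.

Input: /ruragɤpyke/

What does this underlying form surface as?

/y/ harmonizes with /u/ ([+back]) → [u]
/e/ harmonizes with /u/ ([+back]) → [ɤ]

[ruragɤpukɤ]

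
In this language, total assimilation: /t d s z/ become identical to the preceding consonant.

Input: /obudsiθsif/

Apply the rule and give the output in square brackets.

[obuddiθθif]

/s/ after /d/ → [d] (total assimilation)
/s/ after /θ/ → [θ] (total assimilation)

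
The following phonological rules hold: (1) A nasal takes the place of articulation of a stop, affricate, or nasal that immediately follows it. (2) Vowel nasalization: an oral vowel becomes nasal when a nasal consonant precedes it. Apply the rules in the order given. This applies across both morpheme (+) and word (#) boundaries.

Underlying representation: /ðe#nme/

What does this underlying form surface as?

Rule 1: /n/ before /m/ (labial) → [m]
After rule 1: ðe#mme
Rule 2: /e/ after nasal /m/ → [ẽ]

[ðe#mmẽ]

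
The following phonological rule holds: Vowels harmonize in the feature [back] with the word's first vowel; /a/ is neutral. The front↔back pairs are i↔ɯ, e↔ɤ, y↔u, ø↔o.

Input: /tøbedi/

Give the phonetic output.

[tøbedi]

no segment meets the rule's conditions; no change.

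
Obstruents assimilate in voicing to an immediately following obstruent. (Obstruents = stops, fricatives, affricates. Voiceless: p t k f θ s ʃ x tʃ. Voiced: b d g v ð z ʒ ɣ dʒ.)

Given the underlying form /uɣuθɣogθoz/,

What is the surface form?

[uɣuðɣokθoz]

/θ/ before /ɣ/ (voiced) → [ð]
/g/ before /θ/ (voiceless) → [k]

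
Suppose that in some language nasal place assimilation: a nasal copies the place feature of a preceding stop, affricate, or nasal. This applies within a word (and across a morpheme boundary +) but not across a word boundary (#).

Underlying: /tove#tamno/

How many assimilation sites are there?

1

/n/ after /m/ (labial) → [m]
1 segment changes.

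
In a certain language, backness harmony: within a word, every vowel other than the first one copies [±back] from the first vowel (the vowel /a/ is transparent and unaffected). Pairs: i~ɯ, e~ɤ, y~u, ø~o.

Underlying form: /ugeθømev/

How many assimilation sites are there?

/e/ harmonizes with /u/ ([+back]) → [ɤ]
/ø/ harmonizes with /u/ ([+back]) → [o]
/e/ harmonizes with /u/ ([+back]) → [ɤ]
3 segments change.

3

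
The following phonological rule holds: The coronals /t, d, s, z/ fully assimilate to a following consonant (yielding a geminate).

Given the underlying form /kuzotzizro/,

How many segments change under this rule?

2

/t/ before /z/ → [z] (total assimilation)
/z/ before /r/ → [r] (total assimilation)
2 segments change.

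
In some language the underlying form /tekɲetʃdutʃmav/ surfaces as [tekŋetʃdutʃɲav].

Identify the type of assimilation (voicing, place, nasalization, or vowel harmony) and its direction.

/ɲ/→[ŋ] /m/→[ɲ].
Each target copies a feature from the preceding segment, so the direction is progressive.

place assimilation, progressive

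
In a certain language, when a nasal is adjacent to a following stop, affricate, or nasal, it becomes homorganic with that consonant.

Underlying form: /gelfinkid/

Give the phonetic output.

[gelfiŋkid]

/n/ before /k/ (velar) → [ŋ]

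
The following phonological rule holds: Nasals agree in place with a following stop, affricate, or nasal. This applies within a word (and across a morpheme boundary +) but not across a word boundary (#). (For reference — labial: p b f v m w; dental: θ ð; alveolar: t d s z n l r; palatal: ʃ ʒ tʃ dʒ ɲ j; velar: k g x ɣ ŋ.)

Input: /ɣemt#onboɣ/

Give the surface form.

[ɣent#omboɣ]

/m/ before /t/ (alveolar) → [n]
/n/ before /b/ (labial) → [m]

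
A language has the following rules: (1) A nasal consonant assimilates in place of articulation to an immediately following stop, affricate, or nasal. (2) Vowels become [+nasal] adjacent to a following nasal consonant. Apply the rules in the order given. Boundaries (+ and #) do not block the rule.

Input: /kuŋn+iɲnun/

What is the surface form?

[kũnn+ĩnnũn]

Rule 1: /ŋ/ before /n/ (alveolar) → [n]
Rule 1: /ɲ/ before /n/ (alveolar) → [n]
After rule 1: kunn+innun
Rule 2: /u/ before nasal /n/ → [ũ]
Rule 2: /i/ before nasal /n/ → [ĩ]
Rule 2: /u/ before nasal /n/ → [ũ]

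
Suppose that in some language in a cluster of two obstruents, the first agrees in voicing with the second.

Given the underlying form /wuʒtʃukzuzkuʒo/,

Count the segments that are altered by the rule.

/ʒ/ before /tʃ/ (voiceless) → [ʃ]
/k/ before /z/ (voiced) → [g]
/z/ before /k/ (voiceless) → [s]
3 segments change.

3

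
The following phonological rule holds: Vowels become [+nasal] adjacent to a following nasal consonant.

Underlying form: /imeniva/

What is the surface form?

/i/ before nasal /m/ → [ĩ]
/e/ before nasal /n/ → [ẽ]

[ĩmẽniva]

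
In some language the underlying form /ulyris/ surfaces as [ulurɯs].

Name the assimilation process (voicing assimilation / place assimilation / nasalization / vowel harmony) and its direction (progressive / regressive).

/y/→[u] /i/→[ɯ].
Vowels agree with the first vowel, so the harmony is progressive.

vowel harmony, progressive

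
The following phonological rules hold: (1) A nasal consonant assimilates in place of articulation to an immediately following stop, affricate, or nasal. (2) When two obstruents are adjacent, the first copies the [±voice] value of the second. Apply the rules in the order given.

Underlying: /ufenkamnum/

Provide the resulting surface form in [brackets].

Rule 1: /n/ before /k/ (velar) → [ŋ]
Rule 1: /m/ before /n/ (alveolar) → [n]
After rule 1: ufeŋkannum
Rule 2: no segment meets the rule's conditions; no change.

[ufeŋkannum]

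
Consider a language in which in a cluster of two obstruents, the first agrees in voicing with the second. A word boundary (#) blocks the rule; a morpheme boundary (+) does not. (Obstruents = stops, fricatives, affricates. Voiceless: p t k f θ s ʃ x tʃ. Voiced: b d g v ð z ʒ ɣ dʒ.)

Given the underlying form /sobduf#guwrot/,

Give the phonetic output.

no segment meets the rule's conditions; no change.

[sobduf#guwrot]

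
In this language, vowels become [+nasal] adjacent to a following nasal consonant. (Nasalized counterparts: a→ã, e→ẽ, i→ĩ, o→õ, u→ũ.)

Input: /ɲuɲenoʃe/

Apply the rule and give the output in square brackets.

[ɲũɲẽnoʃe]

/u/ before nasal /ɲ/ → [ũ]
/e/ before nasal /n/ → [ẽ]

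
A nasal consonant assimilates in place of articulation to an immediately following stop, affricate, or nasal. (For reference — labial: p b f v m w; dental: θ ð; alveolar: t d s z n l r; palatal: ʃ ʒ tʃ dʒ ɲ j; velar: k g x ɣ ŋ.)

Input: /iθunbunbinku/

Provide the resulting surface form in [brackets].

[iθumbumbiŋku]

/n/ before /b/ (labial) → [m]
/n/ before /b/ (labial) → [m]
/n/ before /k/ (velar) → [ŋ]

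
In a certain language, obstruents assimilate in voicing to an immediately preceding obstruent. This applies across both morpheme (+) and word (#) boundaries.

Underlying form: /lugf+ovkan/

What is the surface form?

[lugv+ovgan]

/f/ after /g/ (voiced) → [v]
/k/ after /v/ (voiced) → [g]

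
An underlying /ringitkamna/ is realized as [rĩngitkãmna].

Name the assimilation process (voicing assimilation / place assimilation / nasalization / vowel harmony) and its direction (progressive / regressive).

/i/→[ĩ] /a/→[ã].
Each target copies a feature from the following segment, so the direction is regressive.

nasalization, regressive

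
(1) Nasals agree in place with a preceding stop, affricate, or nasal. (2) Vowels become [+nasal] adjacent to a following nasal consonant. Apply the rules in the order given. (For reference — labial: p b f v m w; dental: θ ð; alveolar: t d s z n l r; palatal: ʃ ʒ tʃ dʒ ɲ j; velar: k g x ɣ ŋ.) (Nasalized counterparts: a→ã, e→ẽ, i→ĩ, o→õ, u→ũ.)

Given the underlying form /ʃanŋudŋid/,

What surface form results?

[ʃãnnudnid]

Rule 1: /ŋ/ after /n/ (alveolar) → [n]
Rule 1: /ŋ/ after /d/ (alveolar) → [n]
After rule 1: ʃannudnid
Rule 2: /a/ before nasal /n/ → [ã]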